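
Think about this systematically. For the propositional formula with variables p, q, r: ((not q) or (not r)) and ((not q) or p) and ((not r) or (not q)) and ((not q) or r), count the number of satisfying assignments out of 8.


Evaluate all 8 assignments for p, q, r:
p=0, q=0, r=0: 1
p=0, q=0, r=1: 1
p=0, q=1, r=0: 0
p=0, q=1, r=1: 0
p=1, q=0, r=0: 1
p=1, q=0, r=1: 1
p=1, q=1, r=0: 0
p=1, q=1, r=1: 0
Satisfying count = 4

4


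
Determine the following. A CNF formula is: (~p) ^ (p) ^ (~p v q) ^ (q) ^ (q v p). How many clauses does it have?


A CNF formula is a conjunction of clauses.
Clauses are separated by ^.
Counting the conjuncts: 5 clauses.

5


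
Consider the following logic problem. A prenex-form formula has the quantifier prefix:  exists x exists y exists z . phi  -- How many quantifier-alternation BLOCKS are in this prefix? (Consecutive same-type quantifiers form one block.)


Quantifier-type sequence: E E E  (A=forall, E=exists)
Group into maximal same-type runs:
  Ex3
Number of blocks = 1

1


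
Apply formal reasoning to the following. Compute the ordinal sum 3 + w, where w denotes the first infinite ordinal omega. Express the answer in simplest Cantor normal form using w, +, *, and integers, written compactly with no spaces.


Compute 3 + w.
Ordinal + is associative but NOT commutative; for finite n>0, n + w = w but w + n stays w+n.
Any finite left addend is absorbed by w on the right: 3 + w = w.
Result = w

w


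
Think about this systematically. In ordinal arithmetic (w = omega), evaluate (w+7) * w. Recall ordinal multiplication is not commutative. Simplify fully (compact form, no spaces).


Compute (w+7) * w.
Ordinal * is associative and left-distributive over +, but NOT commutative; for finite n>1, n*w = w but w*n stays w*n.
(w+7) * w = sup{(w+7)*k : k<w} = sup{w*k+7} = w^2 (the +7 tail is absorbed in the limit).
Result = w^2

w^2


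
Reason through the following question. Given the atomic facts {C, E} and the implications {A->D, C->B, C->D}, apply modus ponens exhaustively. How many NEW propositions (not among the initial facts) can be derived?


Initial facts: {C, E}
Apply modus ponens to closure:
  C and C->B  =>  B
  C and C->D  =>  D
Final known: {B, C, D, E}
New propositions: {B, D}
Count = 2

2


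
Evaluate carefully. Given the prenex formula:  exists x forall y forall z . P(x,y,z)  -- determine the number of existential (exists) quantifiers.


Quantifier prefix: exists x forall y forall z
Mark each quantifier type:
  E U U
Universal count = 2, Existential count = 1
Asked for existential (exists) quantifiers: 1

1


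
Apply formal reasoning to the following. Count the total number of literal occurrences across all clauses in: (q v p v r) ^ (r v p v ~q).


Counting literals in each clause:
Clause 1: 3 literal(s)
Clause 2: 3 literal(s)
Total = 6

6


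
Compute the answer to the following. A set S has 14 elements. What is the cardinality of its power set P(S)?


The power set of a set with n elements has 2^n elements.
|P(S)| = 2^14 = 16384

16384


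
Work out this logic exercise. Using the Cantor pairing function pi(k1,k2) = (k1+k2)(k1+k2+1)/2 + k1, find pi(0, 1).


k1 + k2 = 1
(k1+k2)(k1+k2+1)/2 = 1 * 2 / 2 = 1
pi = 1 + 0 = 1

1


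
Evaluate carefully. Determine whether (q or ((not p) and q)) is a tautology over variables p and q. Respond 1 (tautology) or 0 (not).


Check all 4 assignments:
p=0, q=0: 0
p=0, q=1: 1
p=1, q=0: 0
p=1, q=1: 1
Satisfying count = 2/4.
Tautology iff count = 4: no.

0


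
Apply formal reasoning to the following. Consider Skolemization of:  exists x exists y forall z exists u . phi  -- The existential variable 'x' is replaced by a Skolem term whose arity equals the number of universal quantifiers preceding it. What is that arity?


Quantifier prefix: exists x exists y forall z exists u
'x' is existentially quantified at position 1.
No universal quantifiers precede it.
Skolem function arity = 0 (a Skolem constant)

0


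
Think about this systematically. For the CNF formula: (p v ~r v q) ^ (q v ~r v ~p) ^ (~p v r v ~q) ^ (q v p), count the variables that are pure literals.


Check each variable for pure literal status:
p: mixed (not pure)
q: mixed (not pure)
r: mixed (not pure)
Pure literal count = 0

0


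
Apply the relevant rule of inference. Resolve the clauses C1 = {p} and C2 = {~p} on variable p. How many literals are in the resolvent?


Remove p from C1 and ~p from C2.
C1 remainder: {}
C2 remainder: {}
Union (resolvent): {} (empty clause)
Resolvent has 0 literal(s).

0


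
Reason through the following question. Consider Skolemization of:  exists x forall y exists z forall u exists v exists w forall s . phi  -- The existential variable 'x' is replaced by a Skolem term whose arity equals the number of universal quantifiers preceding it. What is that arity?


Quantifier prefix: exists x forall y exists z forall u exists v exists w forall s
'x' is existentially quantified at position 1.
No universal quantifiers precede it.
Skolem function arity = 0 (a Skolem constant)

0


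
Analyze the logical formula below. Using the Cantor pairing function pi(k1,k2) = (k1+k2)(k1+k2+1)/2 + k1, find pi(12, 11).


k1 + k2 = 23
(k1+k2)(k1+k2+1)/2 = 23 * 24 / 2 = 276
pi = 276 + 12 = 288

288


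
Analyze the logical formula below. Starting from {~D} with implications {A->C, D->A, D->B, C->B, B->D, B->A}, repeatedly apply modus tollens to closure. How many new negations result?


Initial negated facts: {~D}
Apply modus tollens to closure:
  ~D and B->D  =>  ~B
  ~B and C->B  =>  ~C
  ~C and A->C  =>  ~A
Final negated: {~A, ~B, ~C, ~D}
New negations: {~A, ~B, ~C}
Count = 3

3


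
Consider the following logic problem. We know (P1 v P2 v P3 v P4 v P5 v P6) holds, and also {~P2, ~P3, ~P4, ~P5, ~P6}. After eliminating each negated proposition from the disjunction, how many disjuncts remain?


Original disjuncts (6): P1, P2, P3, P4, P5, P6
Negated (eliminate): ~P2, ~P3, ~P4, ~P5, ~P6
Remaining disjuncts: P1
Count = 6 - 5 = 1

1


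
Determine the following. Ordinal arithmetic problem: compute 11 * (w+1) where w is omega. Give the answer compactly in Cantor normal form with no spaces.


Compute 11 * (w+1).
Ordinal * is associative and left-distributive over +, but NOT commutative; for finite n>1, n*w = w but w*n stays w*n.
By left-distributivity: 11 * (w+1) = 11*w + 11*1 = w + 11 = w+11.
Result = w+11

w+11


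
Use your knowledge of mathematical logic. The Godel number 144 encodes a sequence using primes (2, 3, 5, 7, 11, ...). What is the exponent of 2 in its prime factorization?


Factorize 144 by dividing by 2 repeatedly.
Division steps: 2 divides 144 exactly 4 time(s).
Exponent of 2 = 4

4


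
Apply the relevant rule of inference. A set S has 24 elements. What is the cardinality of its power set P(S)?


The power set of a set with n elements has 2^n elements.
|P(S)| = 2^24 = 16777216

16777216


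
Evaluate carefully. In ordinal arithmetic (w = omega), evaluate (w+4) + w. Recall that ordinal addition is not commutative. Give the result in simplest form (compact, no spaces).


Compute (w+4) + w.
Ordinal + is associative but NOT commutative; for finite n>0, n + w = w but w + n stays w+n.
(w+4) + w = w + (4+w) = w + w = w*2 (the finite tail 4 is absorbed by the right w).
Result = w*2

w*2


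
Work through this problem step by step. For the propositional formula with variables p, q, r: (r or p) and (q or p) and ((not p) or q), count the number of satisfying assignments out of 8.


Evaluate all 8 assignments for p, q, r:
p=0, q=0, r=0: 0
p=0, q=0, r=1: 0
p=0, q=1, r=0: 0
p=0, q=1, r=1: 1
p=1, q=0, r=0: 0
p=1, q=0, r=1: 0
p=1, q=1, r=0: 1
p=1, q=1, r=1: 1
Satisfying count = 3

3


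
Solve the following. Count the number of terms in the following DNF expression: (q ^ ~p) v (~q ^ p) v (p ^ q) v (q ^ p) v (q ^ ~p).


A DNF formula is a disjunction of terms (conjunctions).
Terms are separated by v.
Counting the disjuncts: 5 terms.

5


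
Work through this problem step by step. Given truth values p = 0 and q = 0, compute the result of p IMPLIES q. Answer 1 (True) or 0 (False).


p = 0, q = 0
Operation: p IMPLIES q
Evaluate: 0 IMPLIES 0 = 1

1


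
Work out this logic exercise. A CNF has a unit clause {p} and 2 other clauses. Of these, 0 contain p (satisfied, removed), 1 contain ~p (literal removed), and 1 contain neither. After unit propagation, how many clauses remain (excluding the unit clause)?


Satisfied (removed): 0
Shortened (remain): 1
Unchanged (remain): 1
Remaining = 1 + 1 = 2

2


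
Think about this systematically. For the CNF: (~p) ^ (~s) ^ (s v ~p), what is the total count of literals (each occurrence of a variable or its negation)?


Counting literals in each clause:
Clause 1: 1 literal(s)
Clause 2: 1 literal(s)
Clause 3: 2 literal(s)
Total = 4

4


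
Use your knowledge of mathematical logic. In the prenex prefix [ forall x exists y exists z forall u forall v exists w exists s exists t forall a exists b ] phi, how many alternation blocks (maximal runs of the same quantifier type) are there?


Quantifier-type sequence: A E E A A E E E A E  (A=forall, E=exists)
Group into maximal same-type runs:
  Ax1 | Ex2 | Ax2 | Ex3 | Ax1 | Ex1
Number of blocks = 6

6


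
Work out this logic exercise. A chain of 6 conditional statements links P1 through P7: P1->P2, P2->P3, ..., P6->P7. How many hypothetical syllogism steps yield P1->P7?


With 6 implications in a chain connecting 7 propositions:
P1->P2, P2->P3, ..., P6->P7
Steps needed = (number of implications) - 1 = 6 - 1 = 5

5


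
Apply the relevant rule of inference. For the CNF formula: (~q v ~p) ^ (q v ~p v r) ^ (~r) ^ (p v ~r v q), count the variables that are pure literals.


Check each variable for pure literal status:
p: mixed (not pure)
q: mixed (not pure)
r: mixed (not pure)
Pure literal count = 0

0


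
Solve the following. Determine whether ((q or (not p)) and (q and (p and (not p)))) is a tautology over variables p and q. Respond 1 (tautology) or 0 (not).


Check all 4 assignments:
p=0, q=0: 0
p=0, q=1: 0
p=1, q=0: 0
p=1, q=1: 0
Satisfying count = 0/4.
Tautology iff count = 4: no.

0


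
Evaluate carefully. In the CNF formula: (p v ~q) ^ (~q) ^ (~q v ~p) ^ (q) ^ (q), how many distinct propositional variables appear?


Identify each variable that appears in the formula.
Variables found: p, q
Count = 2

2


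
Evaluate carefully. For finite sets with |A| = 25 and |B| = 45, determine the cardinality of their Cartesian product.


The Cartesian product A x B contains all ordered pairs (a, b).
|A x B| = |A| * |B| = 25 * 45 = 1125

1125


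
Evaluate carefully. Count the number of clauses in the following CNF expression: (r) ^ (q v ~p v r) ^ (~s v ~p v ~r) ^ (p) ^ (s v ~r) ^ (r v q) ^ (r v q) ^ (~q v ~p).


A CNF formula is a conjunction of clauses.
Clauses are separated by ^.
Counting the conjuncts: 8 clauses.

8


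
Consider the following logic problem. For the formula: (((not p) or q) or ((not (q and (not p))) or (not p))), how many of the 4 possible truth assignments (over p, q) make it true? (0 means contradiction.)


Check all 4 assignments:
p=0, q=0: 1
p=0, q=1: 1
p=1, q=0: 1
p=1, q=1: 1
Count of True = 4

4


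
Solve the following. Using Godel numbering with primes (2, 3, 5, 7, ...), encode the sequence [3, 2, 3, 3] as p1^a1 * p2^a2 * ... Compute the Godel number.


Encode each element as an exponent of the corresponding prime:
  2^3 = 8
  3^2 = 9
  5^3 = 125
  7^3 = 343
Product = 8 * 9 * 125 * 343 = 3087000

3087000


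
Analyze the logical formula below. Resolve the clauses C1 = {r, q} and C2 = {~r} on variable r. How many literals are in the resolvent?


Remove r from C1 and ~r from C2.
C1 remainder: {q}
C2 remainder: {}
Union (resolvent): {q}
Resolvent has 1 literal(s).

1


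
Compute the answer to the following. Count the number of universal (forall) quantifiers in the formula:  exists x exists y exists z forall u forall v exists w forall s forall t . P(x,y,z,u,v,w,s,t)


Quantifier prefix: exists x exists y exists z forall u forall v exists w forall s forall t
Mark each quantifier type:
  E E E U U E U U
Universal count = 4, Existential count = 4
Asked for universal (forall) quantifiers: 4

4


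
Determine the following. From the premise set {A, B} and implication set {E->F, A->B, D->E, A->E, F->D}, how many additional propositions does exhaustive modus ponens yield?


Initial facts: {A, B}
Apply modus ponens to closure:
  A and A->E  =>  E
  E and E->F  =>  F
  F and F->D  =>  D
Final known: {A, B, D, E, F}
New propositions: {D, E, F}
Count = 3

3


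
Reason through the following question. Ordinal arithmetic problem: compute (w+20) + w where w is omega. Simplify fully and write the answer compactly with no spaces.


Compute (w+20) + w.
Ordinal + is associative but NOT commutative; for finite n>0, n + w = w but w + n stays w+n.
(w+20) + w = w + (20+w) = w + w = w*2 (the finite tail 20 is absorbed by the right w).
Result = w*2

w*2


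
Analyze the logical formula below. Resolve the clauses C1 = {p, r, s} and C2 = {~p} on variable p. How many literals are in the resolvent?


Remove p from C1 and ~p from C2.
C1 remainder: {r, s}
C2 remainder: {}
Union (resolvent): {r, s}
Resolvent has 2 literal(s).

2


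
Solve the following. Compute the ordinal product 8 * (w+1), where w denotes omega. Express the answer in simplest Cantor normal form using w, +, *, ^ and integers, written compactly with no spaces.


Compute 8 * (w+1).
Ordinal * is associative and left-distributive over +, but NOT commutative; for finite n>1, n*w = w but w*n stays w*n.
By left-distributivity: 8 * (w+1) = 8*w + 8*1 = w + 8 = w+8.
Result = w+8

w+8


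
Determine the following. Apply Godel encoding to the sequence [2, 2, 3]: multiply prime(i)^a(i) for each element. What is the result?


Encode each element as an exponent of the corresponding prime:
  2^2 = 4
  3^2 = 9
  5^3 = 125
Product = 4 * 9 * 125 = 4500

4500


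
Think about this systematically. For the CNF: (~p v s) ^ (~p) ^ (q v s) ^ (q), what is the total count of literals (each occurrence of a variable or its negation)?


Counting literals in each clause:
Clause 1: 2 literal(s)
Clause 2: 1 literal(s)
Clause 3: 2 literal(s)
Clause 4: 1 literal(s)
Total = 6

6


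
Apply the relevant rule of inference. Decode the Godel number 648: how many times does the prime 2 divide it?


Factorize 648 by dividing by 2 repeatedly.
Division steps: 2 divides 648 exactly 3 time(s).
Exponent of 2 = 3

3


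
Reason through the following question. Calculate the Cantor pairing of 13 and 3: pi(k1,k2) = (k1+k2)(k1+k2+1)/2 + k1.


k1 + k2 = 16
(k1+k2)(k1+k2+1)/2 = 16 * 17 / 2 = 136
pi = 136 + 13 = 149

149


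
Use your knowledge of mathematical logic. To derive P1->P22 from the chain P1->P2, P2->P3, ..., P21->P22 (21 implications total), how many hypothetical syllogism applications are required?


With 21 implications in a chain connecting 22 propositions:
P1->P2, P2->P3, ..., P21->P22
Steps needed = (number of implications) - 1 = 21 - 1 = 20

20


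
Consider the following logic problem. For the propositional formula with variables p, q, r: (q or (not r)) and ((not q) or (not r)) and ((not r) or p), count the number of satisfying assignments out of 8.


Evaluate all 8 assignments for p, q, r:
p=0, q=0, r=0: 1
p=0, q=0, r=1: 0
p=0, q=1, r=0: 1
p=0, q=1, r=1: 0
p=1, q=0, r=0: 1
p=1, q=0, r=1: 0
p=1, q=1, r=0: 1
p=1, q=1, r=1: 0
Satisfying count = 4

4


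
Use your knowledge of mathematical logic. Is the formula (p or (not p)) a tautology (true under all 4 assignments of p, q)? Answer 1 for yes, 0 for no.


Check all 4 assignments:
p=0, q=0: 1
p=0, q=1: 1
p=1, q=0: 1
p=1, q=1: 1
Satisfying count = 4/4.
Tautology iff count = 4: yes.

1


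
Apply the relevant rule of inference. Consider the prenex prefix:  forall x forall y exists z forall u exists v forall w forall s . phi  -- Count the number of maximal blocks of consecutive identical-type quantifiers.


Quantifier-type sequence: A A E A E A A  (A=forall, E=exists)
Group into maximal same-type runs:
  Ax2 | Ex1 | Ax1 | Ex1 | Ax2
Number of blocks = 5

5


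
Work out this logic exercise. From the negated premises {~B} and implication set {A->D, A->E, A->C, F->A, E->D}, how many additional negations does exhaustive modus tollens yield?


Initial negated facts: {~B}
Apply modus tollens to closure:
  (no implication fires)
Final negated: {~B}
New negations: {(none)}
Count = 0

0


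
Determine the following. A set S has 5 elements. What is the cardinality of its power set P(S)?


The power set of a set with n elements has 2^n elements.
|P(S)| = 2^5 = 32

32


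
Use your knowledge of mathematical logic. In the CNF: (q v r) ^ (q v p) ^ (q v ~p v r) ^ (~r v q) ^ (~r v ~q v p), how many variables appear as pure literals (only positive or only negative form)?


Check each variable for pure literal status:
p: mixed (not pure)
q: mixed (not pure)
r: mixed (not pure)
Pure literal count = 0

0


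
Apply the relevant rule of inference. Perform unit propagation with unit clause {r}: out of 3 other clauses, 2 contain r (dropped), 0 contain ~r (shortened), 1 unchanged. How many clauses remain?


Satisfied (removed): 2
Shortened (remain): 0
Unchanged (remain): 1
Remaining = 0 + 1 = 1

1


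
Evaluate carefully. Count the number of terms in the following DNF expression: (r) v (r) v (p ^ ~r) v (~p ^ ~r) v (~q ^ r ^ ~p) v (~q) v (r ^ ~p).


A DNF formula is a disjunction of terms (conjunctions).
Terms are separated by v.
Counting the disjuncts: 7 terms.

7


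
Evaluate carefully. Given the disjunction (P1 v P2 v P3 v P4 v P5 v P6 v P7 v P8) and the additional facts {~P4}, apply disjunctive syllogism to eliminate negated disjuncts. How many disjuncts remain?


Original disjuncts (8): P1, P2, P3, P4, P5, P6, P7, P8
Negated (eliminate): ~P4
Remaining disjuncts: P1, P2, P3, P5, P6, P7, P8
Count = 8 - 1 = 7

7


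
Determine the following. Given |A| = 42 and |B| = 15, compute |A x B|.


The Cartesian product A x B contains all ordered pairs (a, b).
|A x B| = |A| * |B| = 42 * 15 = 630

630


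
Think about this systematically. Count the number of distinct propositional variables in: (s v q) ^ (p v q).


Identify each variable that appears in the formula.
Variables found: p, q, s
Count = 3

3


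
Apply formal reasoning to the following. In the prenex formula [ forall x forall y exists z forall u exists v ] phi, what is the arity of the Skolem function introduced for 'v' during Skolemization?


Quantifier prefix: forall x forall y exists z forall u exists v
'v' is existentially quantified at position 5.
Universal variables preceding it: x, y, u
Skolem function arity = 3

3


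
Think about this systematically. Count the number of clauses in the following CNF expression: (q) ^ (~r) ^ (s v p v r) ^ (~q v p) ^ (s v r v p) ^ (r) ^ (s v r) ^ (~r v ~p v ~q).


A CNF formula is a conjunction of clauses.
Clauses are separated by ^.
Counting the conjuncts: 8 clauses.

8


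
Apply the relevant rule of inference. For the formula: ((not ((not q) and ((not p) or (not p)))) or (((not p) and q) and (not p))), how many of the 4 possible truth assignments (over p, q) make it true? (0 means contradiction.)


Check all 4 assignments:
p=0, q=0: 0
p=0, q=1: 1
p=1, q=0: 1
p=1, q=1: 1
Count of True = 3

3


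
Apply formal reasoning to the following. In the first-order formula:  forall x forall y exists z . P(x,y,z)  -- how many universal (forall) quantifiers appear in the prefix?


Quantifier prefix: forall x forall y exists z
Mark each quantifier type:
  U U E
Universal count = 2, Existential count = 1
Asked for universal (forall) quantifiers: 2

2


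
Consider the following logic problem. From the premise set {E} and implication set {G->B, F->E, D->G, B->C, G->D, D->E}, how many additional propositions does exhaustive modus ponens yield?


Initial facts: {E}
Apply modus ponens to closure:
  (no implication fires)
Final known: {E}
New propositions: {(none)}
Count = 0

0


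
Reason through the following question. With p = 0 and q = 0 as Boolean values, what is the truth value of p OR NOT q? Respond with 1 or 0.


p = 0, q = 0
Operation: p OR NOT q
Evaluate: 0 OR NOT 0 = 1

1


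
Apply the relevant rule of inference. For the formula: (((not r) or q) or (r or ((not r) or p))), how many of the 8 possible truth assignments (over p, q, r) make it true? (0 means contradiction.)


Check all 8 assignments:
p=0, q=0, r=0: 1
p=0, q=0, r=1: 1
p=0, q=1, r=0: 1
p=0, q=1, r=1: 1
p=1, q=0, r=0: 1
p=1, q=0, r=1: 1
p=1, q=1, r=0: 1
p=1, q=1, r=1: 1
Count of True = 8

8


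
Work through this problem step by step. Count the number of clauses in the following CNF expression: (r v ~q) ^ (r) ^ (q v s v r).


A CNF formula is a conjunction of clauses.
Clauses are separated by ^.
Counting the conjuncts: 3 clauses.

3


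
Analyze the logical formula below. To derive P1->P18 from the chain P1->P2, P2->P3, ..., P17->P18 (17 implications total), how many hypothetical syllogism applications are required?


With 17 implications in a chain connecting 18 propositions:
P1->P2, P2->P3, ..., P17->P18
Steps needed = (number of implications) - 1 = 17 - 1 = 16

16


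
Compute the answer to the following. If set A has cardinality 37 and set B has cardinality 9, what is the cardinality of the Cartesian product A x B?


The Cartesian product A x B contains all ordered pairs (a, b).
|A x B| = |A| * |B| = 37 * 9 = 333

333


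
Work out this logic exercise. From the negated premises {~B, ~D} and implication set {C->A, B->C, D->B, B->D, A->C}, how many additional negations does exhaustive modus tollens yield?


Initial negated facts: {~B, ~D}
Apply modus tollens to closure:
  (no implication fires)
Final negated: {~B, ~D}
New negations: {(none)}
Count = 0

0


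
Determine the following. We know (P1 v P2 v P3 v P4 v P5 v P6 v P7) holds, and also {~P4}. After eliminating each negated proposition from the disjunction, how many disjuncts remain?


Original disjuncts (7): P1, P2, P3, P4, P5, P6, P7
Negated (eliminate): ~P4
Remaining disjuncts: P1, P2, P3, P5, P6, P7
Count = 7 - 1 = 6

6


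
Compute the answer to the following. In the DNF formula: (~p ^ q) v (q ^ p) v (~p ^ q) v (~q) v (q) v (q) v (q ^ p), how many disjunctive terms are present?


A DNF formula is a disjunction of terms (conjunctions).
Terms are separated by v.
Counting the disjuncts: 7 terms.

7


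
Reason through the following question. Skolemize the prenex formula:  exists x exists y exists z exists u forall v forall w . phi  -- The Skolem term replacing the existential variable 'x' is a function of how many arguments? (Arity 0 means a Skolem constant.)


Quantifier prefix: exists x exists y exists z exists u forall v forall w
'x' is existentially quantified at position 1.
No universal quantifiers precede it.
Skolem function arity = 0 (a Skolem constant)

0


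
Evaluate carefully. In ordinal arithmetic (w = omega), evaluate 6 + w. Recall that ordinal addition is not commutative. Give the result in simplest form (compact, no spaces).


Compute 6 + w.
Ordinal + is associative but NOT commutative; for finite n>0, n + w = w but w + n stays w+n.
Any finite left addend is absorbed by w on the right: 6 + w = w.
Result = w

w


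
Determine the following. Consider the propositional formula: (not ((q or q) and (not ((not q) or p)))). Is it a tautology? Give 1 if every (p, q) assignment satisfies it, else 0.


Check all 4 assignments:
p=0, q=0: 1
p=0, q=1: 0
p=1, q=0: 1
p=1, q=1: 1
Satisfying count = 3/4.
Tautology iff count = 4: no.

0


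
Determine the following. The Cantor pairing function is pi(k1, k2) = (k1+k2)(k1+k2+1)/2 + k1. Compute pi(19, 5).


k1 + k2 = 24
(k1+k2)(k1+k2+1)/2 = 24 * 25 / 2 = 300
pi = 300 + 19 = 319

319


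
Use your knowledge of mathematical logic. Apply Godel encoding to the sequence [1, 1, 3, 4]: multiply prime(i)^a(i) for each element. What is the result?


Encode each element as an exponent of the corresponding prime:
  2^1 = 2
  3^1 = 3
  5^3 = 125
  7^4 = 2401
Product = 2 * 3 * 125 * 2401 = 1800750

1800750


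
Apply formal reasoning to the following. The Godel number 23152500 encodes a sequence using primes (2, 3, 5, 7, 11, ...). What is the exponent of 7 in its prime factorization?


Factorize 23152500 by dividing by 7 repeatedly.
Division steps: 7 divides 23152500 exactly 3 time(s).
Exponent of 7 = 3

3


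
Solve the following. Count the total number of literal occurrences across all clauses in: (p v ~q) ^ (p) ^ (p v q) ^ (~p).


Counting literals in each clause:
Clause 1: 2 literal(s)
Clause 2: 1 literal(s)
Clause 3: 2 literal(s)
Clause 4: 1 literal(s)
Total = 6

6


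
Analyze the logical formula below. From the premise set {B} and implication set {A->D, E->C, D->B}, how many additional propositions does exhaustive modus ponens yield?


Initial facts: {B}
Apply modus ponens to closure:
  (no implication fires)
Final known: {B}
New propositions: {(none)}
Count = 0

0


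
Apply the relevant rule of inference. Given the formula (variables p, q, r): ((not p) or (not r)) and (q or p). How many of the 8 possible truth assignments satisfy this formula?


Evaluate all 8 assignments for p, q, r:
p=0, q=0, r=0: 0
p=0, q=0, r=1: 0
p=0, q=1, r=0: 1
p=0, q=1, r=1: 1
p=1, q=0, r=0: 1
p=1, q=0, r=1: 0
p=1, q=1, r=0: 1
p=1, q=1, r=1: 0
Satisfying count = 4

4


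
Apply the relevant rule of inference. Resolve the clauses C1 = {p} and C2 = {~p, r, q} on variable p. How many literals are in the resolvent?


Remove p from C1 and ~p from C2.
C1 remainder: {}
C2 remainder: {r, q}
Union (resolvent): {q, r}
Resolvent has 2 literal(s).

2


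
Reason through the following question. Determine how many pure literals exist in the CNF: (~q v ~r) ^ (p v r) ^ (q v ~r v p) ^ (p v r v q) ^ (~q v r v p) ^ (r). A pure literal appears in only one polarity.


Check each variable for pure literal status:
p: pure positive
q: mixed (not pure)
r: mixed (not pure)
Pure literal count = 1

1


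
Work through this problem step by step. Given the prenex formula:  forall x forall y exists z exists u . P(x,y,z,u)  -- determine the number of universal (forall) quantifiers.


Quantifier prefix: forall x forall y exists z exists u
Mark each quantifier type:
  U U E E
Universal count = 2, Existential count = 2
Asked for universal (forall) quantifiers: 2

2


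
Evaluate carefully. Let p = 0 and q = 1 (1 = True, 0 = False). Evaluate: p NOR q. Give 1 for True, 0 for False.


p = 0, q = 1
Operation: p NOR q
Evaluate: 0 NOR 1 = 0

0


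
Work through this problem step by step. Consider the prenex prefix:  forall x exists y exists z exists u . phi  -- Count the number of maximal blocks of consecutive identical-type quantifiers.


Quantifier-type sequence: A E E E  (A=forall, E=exists)
Group into maximal same-type runs:
  Ax1 | Ex3
Number of blocks = 2

2


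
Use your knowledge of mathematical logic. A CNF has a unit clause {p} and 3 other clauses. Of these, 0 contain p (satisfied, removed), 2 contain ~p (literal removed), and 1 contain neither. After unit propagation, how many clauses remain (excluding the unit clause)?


Satisfied (removed): 0
Shortened (remain): 2
Unchanged (remain): 1
Remaining = 2 + 1 = 3

3


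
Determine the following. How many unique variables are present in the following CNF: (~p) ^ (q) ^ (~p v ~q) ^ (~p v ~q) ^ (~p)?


Identify each variable that appears in the formula.
Variables found: p, q
Count = 2

2


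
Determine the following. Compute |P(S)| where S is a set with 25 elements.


The power set of a set with n elements has 2^n elements.
|P(S)| = 2^25 = 33554432

33554432


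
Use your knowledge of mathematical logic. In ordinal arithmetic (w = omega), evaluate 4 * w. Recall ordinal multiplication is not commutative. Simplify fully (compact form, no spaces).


Compute 4 * w.
Ordinal * is associative and left-distributive over +, but NOT commutative; for finite n>1, n*w = w but w*n stays w*n.
For finite n>0, n * w = sup{n*k : k<w} = w. So 4 * w = w.
Result = w

w


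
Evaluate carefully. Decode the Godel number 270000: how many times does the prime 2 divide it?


Factorize 270000 by dividing by 2 repeatedly.
Division steps: 2 divides 270000 exactly 4 time(s).
Exponent of 2 = 4

4


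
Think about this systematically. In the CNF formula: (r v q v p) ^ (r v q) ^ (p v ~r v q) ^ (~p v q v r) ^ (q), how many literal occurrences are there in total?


Counting literals in each clause:
Clause 1: 3 literal(s)
Clause 2: 2 literal(s)
Clause 3: 3 literal(s)
Clause 4: 3 literal(s)
Clause 5: 1 literal(s)
Total = 12

12


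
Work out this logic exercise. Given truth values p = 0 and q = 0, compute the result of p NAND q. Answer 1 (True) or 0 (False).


p = 0, q = 0
Operation: p NAND q
Evaluate: 0 NAND 0 = 1

1


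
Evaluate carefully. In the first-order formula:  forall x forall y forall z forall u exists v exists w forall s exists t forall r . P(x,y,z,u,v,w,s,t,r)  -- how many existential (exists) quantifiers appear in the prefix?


Quantifier prefix: forall x forall y forall z forall u exists v exists w forall s exists t forall r
Mark each quantifier type:
  U U U U E E U E U
Universal count = 6, Existential count = 3
Asked for existential (exists) quantifiers: 3

3


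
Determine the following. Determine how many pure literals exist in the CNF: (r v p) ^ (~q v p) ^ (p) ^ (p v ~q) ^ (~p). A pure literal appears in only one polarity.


Check each variable for pure literal status:
p: mixed (not pure)
q: pure negative
r: pure positive
Pure literal count = 2

2


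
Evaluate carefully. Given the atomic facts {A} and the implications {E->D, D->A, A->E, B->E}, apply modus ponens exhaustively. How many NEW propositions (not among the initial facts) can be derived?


Initial facts: {A}
Apply modus ponens to closure:
  A and A->E  =>  E
  E and E->D  =>  D
Final known: {A, D, E}
New propositions: {D, E}
Count = 2

2


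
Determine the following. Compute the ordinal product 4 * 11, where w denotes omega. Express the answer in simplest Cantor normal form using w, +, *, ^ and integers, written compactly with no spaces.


Compute 4 * 11.
Ordinal * is associative and left-distributive over +, but NOT commutative; for finite n>1, n*w = w but w*n stays w*n.
Both finite; ordinal * agrees with natural *: 4 * 11 = 44.
Result = 44

44


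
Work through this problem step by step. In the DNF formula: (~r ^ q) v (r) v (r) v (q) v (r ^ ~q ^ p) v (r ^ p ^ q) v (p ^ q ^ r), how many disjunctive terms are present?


A DNF formula is a disjunction of terms (conjunctions).
Terms are separated by v.
Counting the disjuncts: 7 terms.

7


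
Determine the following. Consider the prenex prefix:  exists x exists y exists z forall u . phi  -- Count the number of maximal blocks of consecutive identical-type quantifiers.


Quantifier-type sequence: E E E A  (A=forall, E=exists)
Group into maximal same-type runs:
  Ex3 | Ax1
Number of blocks = 2

2


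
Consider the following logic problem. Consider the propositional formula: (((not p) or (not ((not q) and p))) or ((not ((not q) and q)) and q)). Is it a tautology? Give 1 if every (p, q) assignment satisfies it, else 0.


Check all 4 assignments:
p=0, q=0: 1
p=0, q=1: 1
p=1, q=0: 0
p=1, q=1: 1
Satisfying count = 3/4.
Tautology iff count = 4: no.

0


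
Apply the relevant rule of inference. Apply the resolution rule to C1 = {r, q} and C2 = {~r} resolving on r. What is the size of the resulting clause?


Remove r from C1 and ~r from C2.
C1 remainder: {q}
C2 remainder: {}
Union (resolvent): {q}
Resolvent has 1 literal(s).

1


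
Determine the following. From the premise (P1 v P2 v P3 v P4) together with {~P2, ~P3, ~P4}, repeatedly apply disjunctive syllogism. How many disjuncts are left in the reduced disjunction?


Original disjuncts (4): P1, P2, P3, P4
Negated (eliminate): ~P2, ~P3, ~P4
Remaining disjuncts: P1
Count = 4 - 3 = 1

1


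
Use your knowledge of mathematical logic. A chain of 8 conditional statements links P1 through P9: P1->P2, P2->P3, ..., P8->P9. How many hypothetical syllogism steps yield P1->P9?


With 8 implications in a chain connecting 9 propositions:
P1->P2, P2->P3, ..., P8->P9
Steps needed = (number of implications) - 1 = 8 - 1 = 7

7


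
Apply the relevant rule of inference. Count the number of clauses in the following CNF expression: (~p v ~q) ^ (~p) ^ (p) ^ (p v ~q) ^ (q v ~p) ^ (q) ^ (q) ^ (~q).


A CNF formula is a conjunction of clauses.
Clauses are separated by ^.
Counting the conjuncts: 8 clauses.

8


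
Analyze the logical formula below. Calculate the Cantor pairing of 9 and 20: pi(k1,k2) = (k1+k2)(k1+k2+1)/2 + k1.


k1 + k2 = 29
(k1+k2)(k1+k2+1)/2 = 29 * 30 / 2 = 435
pi = 435 + 9 = 444

444


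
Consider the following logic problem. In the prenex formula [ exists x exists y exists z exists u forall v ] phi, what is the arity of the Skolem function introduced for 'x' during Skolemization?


Quantifier prefix: exists x exists y exists z exists u forall v
'x' is existentially quantified at position 1.
No universal quantifiers precede it.
Skolem function arity = 0 (a Skolem constant)

0


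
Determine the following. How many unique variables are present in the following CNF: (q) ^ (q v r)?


Identify each variable that appears in the formula.
Variables found: q, r
Count = 2

2


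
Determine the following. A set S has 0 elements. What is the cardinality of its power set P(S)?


The power set of a set with n elements has 2^n elements.
|P(S)| = 2^0 = 1

1


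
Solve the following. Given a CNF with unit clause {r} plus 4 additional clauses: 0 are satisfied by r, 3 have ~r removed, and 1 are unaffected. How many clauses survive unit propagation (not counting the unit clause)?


Satisfied (removed): 0
Shortened (remain): 3
Unchanged (remain): 1
Remaining = 3 + 1 = 4

4


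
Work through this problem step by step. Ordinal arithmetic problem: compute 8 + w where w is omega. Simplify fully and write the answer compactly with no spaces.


Compute 8 + w.
Ordinal + is associative but NOT commutative; for finite n>0, n + w = w but w + n stays w+n.
Any finite left addend is absorbed by w on the right: 8 + w = w.
Result = w

w


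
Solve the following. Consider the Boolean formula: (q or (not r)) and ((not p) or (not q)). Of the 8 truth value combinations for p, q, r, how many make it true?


Evaluate all 8 assignments for p, q, r:
p=0, q=0, r=0: 1
p=0, q=0, r=1: 0
p=0, q=1, r=0: 1
p=0, q=1, r=1: 1
p=1, q=0, r=0: 1
p=1, q=0, r=1: 0
p=1, q=1, r=0: 0
p=1, q=1, r=1: 0
Satisfying count = 4

4


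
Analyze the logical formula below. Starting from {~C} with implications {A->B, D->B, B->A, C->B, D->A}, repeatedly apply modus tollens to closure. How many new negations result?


Initial negated facts: {~C}
Apply modus tollens to closure:
  (no implication fires)
Final negated: {~C}
New negations: {(none)}
Count = 0

0


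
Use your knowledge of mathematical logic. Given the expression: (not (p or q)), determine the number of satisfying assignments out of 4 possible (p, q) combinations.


Check all 4 assignments:
p=0, q=0: 1
p=0, q=1: 0
p=1, q=0: 0
p=1, q=1: 0
Count of True = 1

1


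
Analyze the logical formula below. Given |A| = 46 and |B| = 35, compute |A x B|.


The Cartesian product A x B contains all ordered pairs (a, b).
|A x B| = |A| * |B| = 46 * 35 = 1610

1610


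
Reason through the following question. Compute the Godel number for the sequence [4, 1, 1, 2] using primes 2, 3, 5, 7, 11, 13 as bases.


Encode each element as an exponent of the corresponding prime:
  2^4 = 16
  3^1 = 3
  5^1 = 5
  7^2 = 49
Product = 16 * 3 * 5 * 49 = 11760

11760


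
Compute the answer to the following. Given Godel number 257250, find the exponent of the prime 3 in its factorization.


Factorize 257250 by dividing by 3 repeatedly.
Division steps: 3 divides 257250 exactly 1 time(s).
Exponent of 3 = 1

1


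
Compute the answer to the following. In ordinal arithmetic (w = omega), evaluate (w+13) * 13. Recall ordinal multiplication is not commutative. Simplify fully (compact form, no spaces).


Compute (w+13) * 13.
Ordinal * is associative and left-distributive over +, but NOT commutative; for finite n>1, n*w = w but w*n stays w*n.
(w+13) * 13 = (w+13) repeated 13 times. Each intermediate +13 is absorbed by the following w; only the last survives: w*13+13.
Result = w*13+13

w*13+13


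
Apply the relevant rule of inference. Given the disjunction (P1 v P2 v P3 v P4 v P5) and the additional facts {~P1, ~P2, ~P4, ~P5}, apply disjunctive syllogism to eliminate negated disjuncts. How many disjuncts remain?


Original disjuncts (5): P1, P2, P3, P4, P5
Negated (eliminate): ~P1, ~P2, ~P4, ~P5
Remaining disjuncts: P3
Count = 5 - 4 = 1

1


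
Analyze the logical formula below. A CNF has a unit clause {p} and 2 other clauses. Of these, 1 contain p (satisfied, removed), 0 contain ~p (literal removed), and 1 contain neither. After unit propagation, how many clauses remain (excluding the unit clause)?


Satisfied (removed): 1
Shortened (remain): 0
Unchanged (remain): 1
Remaining = 0 + 1 = 1

1


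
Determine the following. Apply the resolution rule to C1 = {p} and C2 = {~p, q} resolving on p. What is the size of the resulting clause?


Remove p from C1 and ~p from C2.
C1 remainder: {}
C2 remainder: {q}
Union (resolvent): {q}
Resolvent has 1 literal(s).

1


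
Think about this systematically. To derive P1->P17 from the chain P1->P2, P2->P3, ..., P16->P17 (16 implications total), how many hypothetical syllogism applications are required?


With 16 implications in a chain connecting 17 propositions:
P1->P2, P2->P3, ..., P16->P17
Steps needed = (number of implications) - 1 = 16 - 1 = 15

15


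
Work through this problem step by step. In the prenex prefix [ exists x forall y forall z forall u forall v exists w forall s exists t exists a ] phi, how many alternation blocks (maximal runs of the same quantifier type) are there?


Quantifier-type sequence: E A A A A E A E E  (A=forall, E=exists)
Group into maximal same-type runs:
  Ex1 | Ax4 | Ex1 | Ax1 | Ex2
Number of blocks = 5

5


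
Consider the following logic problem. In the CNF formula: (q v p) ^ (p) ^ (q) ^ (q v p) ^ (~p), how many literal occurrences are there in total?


Counting literals in each clause:
Clause 1: 2 literal(s)
Clause 2: 1 literal(s)
Clause 3: 1 literal(s)
Clause 4: 2 literal(s)
Clause 5: 1 literal(s)
Total = 7

7


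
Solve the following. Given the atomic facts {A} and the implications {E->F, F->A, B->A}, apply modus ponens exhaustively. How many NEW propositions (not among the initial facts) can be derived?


Initial facts: {A}
Apply modus ponens to closure:
  (no implication fires)
Final known: {A}
New propositions: {(none)}
Count = 0

0


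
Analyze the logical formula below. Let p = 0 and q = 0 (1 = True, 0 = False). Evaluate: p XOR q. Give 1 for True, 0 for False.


p = 0, q = 0
Operation: p XOR q
Evaluate: 0 XOR 0 = 0

0


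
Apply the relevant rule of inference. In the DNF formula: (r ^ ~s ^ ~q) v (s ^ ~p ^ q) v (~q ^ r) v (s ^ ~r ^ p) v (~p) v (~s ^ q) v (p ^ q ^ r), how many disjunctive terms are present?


A DNF formula is a disjunction of terms (conjunctions).
Terms are separated by v.
Counting the disjuncts: 7 terms.

7


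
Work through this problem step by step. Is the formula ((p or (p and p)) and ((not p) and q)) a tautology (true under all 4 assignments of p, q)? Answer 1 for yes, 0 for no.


Check all 4 assignments:
p=0, q=0: 0
p=0, q=1: 0
p=1, q=0: 0
p=1, q=1: 0
Satisfying count = 0/4.
Tautology iff count = 4: no.

0


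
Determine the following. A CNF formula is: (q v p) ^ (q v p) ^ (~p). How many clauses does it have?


A CNF formula is a conjunction of clauses.
Clauses are separated by ^.
Counting the conjuncts: 3 clauses.

3
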